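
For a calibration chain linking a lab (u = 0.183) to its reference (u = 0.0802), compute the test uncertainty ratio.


TUR = u_lab / u_ref
= 0.183 / 0.0802
= 2.2818

2.2818


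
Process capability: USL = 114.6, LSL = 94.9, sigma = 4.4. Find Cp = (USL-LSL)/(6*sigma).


Cp = (USL - LSL) / (6 * sigma)
= (114.6 - 94.9) / (6 * 4.4)
= 19.7000 / 26.4000
= 0.7462

0.7462


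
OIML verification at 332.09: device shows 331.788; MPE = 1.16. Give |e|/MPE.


e = indication - reference = 331.788 - 332.09 = -0.3020
|e| = 0.3020
ratio = |e| / MPE = 0.3020 / 1.16
ratio = 0.2603

0.2603


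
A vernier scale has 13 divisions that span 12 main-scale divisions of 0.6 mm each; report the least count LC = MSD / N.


LC = MSD / n_div
= 0.6 / 13
= 0.0462

0.0462


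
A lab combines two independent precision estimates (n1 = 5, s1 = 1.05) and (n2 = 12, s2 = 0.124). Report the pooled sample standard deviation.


s_p = sqrt(((n1-1)*s1^2 + (n2-1)*s2^2) / (n1+n2-2))
numerator = (5-1)*1.05^2 + (12-1)*0.124^2 = 4.41 + 0.169136 = 4.579136
denominator = 5 + 12 - 2 = 15
s_p^2 = 4.579136 / 15 = 0.30527573
s_p = sqrt(0.30527573) = 0.5525

0.5525


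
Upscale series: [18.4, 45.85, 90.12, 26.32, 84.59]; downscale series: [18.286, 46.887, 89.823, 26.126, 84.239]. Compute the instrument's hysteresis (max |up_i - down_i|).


|18.4 - 18.286| = 0.1140
|45.85 - 46.887| = 1.0370
|90.12 - 89.823| = 0.2970
|26.32 - 26.126| = 0.1940
|84.59 - 84.239| = 0.3510
hysteresis = max(diffs) = 1.0370

1.0370


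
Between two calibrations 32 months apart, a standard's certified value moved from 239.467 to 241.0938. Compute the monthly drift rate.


rate = (v2 - v1) / months
= (241.0938 - 239.467) / 32
= 1.6268 / 32
= 0.0508

0.0508


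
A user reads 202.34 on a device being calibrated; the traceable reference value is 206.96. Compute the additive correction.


Correction = standard - reading
= 206.96 - 202.34
= 4.6200

4.6200


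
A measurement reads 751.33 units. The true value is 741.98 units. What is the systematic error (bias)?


Systematic error = measured - true
= 751.33 - 741.98
= 9.3500

9.3500


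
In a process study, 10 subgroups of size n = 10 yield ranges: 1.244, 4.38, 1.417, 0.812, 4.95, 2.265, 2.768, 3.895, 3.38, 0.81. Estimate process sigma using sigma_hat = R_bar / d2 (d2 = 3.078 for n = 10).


R_bar = (1.244 + 4.38 + 1.417 + 0.812 + 4.95 + 2.265 + 2.768 + 3.895 + 3.38 + 0.81) / 10
R_bar = 25.921 / 10 = 2.5921
sigma_hat = R_bar / d2 = 2.5921 / 3.078 = 0.8421

0.8421


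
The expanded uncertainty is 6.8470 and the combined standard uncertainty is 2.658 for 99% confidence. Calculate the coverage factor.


k = U / uc
k = 6.8470 / 2.658
k = 2.576

2.576


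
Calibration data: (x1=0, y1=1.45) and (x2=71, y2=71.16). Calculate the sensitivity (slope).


slope = (y2 - y1) / (x2 - x1)
= (71.16 - 1.45) / (71 - 0)
= 69.7100 / 71
= 0.9818

0.9818


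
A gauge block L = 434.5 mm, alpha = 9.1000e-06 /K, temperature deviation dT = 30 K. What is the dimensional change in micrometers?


dL = L * alpha * dT
= 434.5 * 9.1000e-06 * 30
= 0.1186185 mm
dL_um = 0.1186185 * 1000 = 118.6185 um

118.6185


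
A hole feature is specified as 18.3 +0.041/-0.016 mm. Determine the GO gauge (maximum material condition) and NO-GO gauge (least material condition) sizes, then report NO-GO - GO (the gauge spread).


GO = nominal - lower_tol (smallest hole = maximum material condition)
GO = 18.3 - 0.016 = 18.284
NO-GO = nominal + upper_tol (largest hole = least material condition)
NO-GO = 18.3 + 0.041 = 18.341
spread = NO-GO - GO = 18.341 - 18.284 = 0.0570

0.0570


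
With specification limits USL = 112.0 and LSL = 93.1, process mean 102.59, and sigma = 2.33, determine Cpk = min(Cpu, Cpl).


Cpu = (USL - mean) / (3*sigma) = (112.0 - 102.59) / (3*2.33) = 1.3462
Cpl = (mean - LSL) / (3*sigma) = (102.59 - 93.1) / (3*2.33) = 1.3577
Cpk = min(Cpu, Cpl) = 1.3462

1.3462


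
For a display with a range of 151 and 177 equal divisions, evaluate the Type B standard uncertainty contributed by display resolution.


resolution = range / divisions
resolution = 151 / 177 = 0.85310734
u_res = resolution / (2*sqrt(3))
u_res = 0.85310734 / 3.4641016
u_res = 0.2463

0.2463


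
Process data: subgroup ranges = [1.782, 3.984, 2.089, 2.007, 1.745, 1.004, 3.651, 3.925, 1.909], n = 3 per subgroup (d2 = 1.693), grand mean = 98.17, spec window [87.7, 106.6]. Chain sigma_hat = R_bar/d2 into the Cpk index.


R_bar = (1.782 + 3.984 + 2.089 + 2.007 + 1.745 + 1.004 + 3.651 + 3.925 + 1.909) / 9 = 2.4551111
sigma = R_bar / d2 = 2.4551111 / 1.693 = 1.4501542
Cp = (USL - LSL)/(6*sigma) = (106.6 - 87.7)/(6*1.4501542) = 2.1722
Cpu = (106.6 - 98.17)/(3*1.4501542) = 1.9377
Cpl = (98.17 - 87.7)/(3*1.4501542) = 2.4066
Cpk = min(Cpu, Cpl) = 1.9377

1.9377


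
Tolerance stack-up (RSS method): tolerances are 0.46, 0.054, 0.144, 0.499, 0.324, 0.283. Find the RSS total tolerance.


RSS = sqrt(0.46^2 + 0.054^2 + 0.144^2 + 0.499^2 + 0.324^2 + 0.283^2)
= sqrt(0.669318)
= 0.8181

0.8181


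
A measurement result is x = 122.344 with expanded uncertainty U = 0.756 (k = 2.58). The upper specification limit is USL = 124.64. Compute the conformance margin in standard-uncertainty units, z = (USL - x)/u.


u = U / k = 0.756 / 2.58 = 0.29302326
margin = |USL - x| = |124.64 - 122.344| = 2.296
z = margin / u = 2.296 / 0.29302326
z = 7.8356

7.8356


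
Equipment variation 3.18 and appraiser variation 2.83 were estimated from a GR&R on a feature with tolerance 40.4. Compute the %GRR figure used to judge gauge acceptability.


GRR = sqrt(EV^2 + AV^2) = sqrt(3.18^2 + 2.83^2) = 4.256912
%GRR = GRR / tol * 100 = 4.256912 / 40.4 * 100
%GRR = 10.5369

10.5369


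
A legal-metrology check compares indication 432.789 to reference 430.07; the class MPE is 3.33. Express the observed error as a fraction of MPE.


e = indication - reference = 432.789 - 430.07 = 2.7190
|e| = 2.7190
ratio = |e| / MPE = 2.7190 / 3.33
ratio = 0.8165

0.8165


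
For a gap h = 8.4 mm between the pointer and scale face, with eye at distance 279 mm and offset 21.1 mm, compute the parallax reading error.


error = h * offset / d
= 8.4 * 21.1 / 279
= 0.6353

0.6353


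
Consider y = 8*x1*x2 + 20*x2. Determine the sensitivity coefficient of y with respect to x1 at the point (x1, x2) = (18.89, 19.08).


y = 8*x1*x2 + 20*x2
dy/dx1 = 8*x2
Evaluate at x2 = 19.08: c1 = 8 * 19.08
c1 = 152.6400

152.6400


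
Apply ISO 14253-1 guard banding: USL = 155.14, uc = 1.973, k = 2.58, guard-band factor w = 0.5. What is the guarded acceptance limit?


U = k * uc = 2.58 * 1.973 = 5.09034
guard band g = w * U = 0.5 * 5.09034 = 2.54517
AL = USL - g = 155.14 - 2.54517
AL = 152.5948

152.5948


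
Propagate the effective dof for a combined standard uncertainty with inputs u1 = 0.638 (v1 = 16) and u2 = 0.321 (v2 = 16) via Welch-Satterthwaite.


uc = sqrt(u1^2 + u2^2) = sqrt(0.638^2 + 0.321^2) = 0.71420235
v_eff = uc^4 / (u1^4/v1 + u2^4/v2)
= 0.71420235^4 / (0.638^4/16 + 0.321^4/16)
= 0.2601867 / 0.011018892
v_eff = 23.6128

23.6128


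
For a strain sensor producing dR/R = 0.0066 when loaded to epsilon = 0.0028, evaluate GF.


GF = (dR/R) / epsilon
= 0.0066 / 0.0028
= 2.3571

2.3571


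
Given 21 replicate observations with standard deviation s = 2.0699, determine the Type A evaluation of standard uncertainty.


u_A = s / sqrt(n)
u_A = 2.0699 / sqrt(21)
u_A = 2.0699 / 4.5825757
u_A = 0.4517

0.4517


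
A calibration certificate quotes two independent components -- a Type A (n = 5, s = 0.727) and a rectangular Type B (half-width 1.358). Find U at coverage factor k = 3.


u_A = s / sqrt(n) = 0.727 / sqrt(5) = 0.32512428
u_B = half_width / sqrt(3) = 1.358 / sqrt(3) = 0.78404167
uc = sqrt(u_A^2 + u_B^2) = sqrt(0.32512428^2 + 0.78404167^2) = 0.84877979
U = k * uc = 3 * 0.84877979
U = 2.5463

2.5463


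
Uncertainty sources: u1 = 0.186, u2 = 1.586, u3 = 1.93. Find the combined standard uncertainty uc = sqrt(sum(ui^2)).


uc = sqrt(0.186^2 + 1.586^2 + 1.93^2)
uc = sqrt(6.274892)
uc = 2.5050

2.5050


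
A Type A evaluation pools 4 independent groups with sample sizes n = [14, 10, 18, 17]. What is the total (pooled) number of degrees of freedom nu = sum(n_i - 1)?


nu = sum_i (n_i - 1)
nu = ((14 - 1) + (10 - 1) + (18 - 1) + (17 - 1))
nu = 13 + 9 + 17 + 16
nu = 55

55


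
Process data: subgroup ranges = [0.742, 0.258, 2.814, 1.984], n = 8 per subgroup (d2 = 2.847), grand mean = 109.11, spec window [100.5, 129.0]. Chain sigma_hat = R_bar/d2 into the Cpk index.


R_bar = (0.742 + 0.258 + 2.814 + 1.984) / 4 = 1.4495
sigma = R_bar / d2 = 1.4495 / 2.847 = 0.50913242
Cp = (USL - LSL)/(6*sigma) = (129.0 - 100.5)/(6*0.50913242) = 9.3296
Cpu = (129.0 - 109.11)/(3*0.50913242) = 13.0222
Cpl = (109.11 - 100.5)/(3*0.50913242) = 5.6370
Cpk = min(Cpu, Cpl) = 5.6370

5.6370


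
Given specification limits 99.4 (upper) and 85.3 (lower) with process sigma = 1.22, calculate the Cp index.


Cp = (USL - LSL) / (6 * sigma)
= (99.4 - 85.3) / (6 * 1.22)
= 14.1000 / 7.3200
= 1.9262

1.9262


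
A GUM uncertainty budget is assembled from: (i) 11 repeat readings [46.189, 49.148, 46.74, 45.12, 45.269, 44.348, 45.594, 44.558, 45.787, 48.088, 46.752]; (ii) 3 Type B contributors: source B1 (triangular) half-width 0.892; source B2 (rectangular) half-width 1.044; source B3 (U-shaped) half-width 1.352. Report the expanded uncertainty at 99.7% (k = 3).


mean = (46.189 + 49.148 + 46.74 + 45.12 + 45.269 + 44.348 + 45.594 + 44.558 + 45.787 + 48.088 + 46.752) / 11 = 46.14481818
s = sqrt(sum((x - mean)^2)/(n-1)) = 1.4668065
u_A = s / sqrt(n) = 1.4668065 / sqrt(11) = 0.4422588
u_B1 = 0.892 / sqrt(6) = 0.36415748
u_B2 = 1.044 / sqrt(3) = 0.60275368
u_B3 = 1.352 / sqrt(2) = 0.95600837
uc = sqrt(0.4422588^2 + 0.36415748^2 + 0.60275368^2 + 0.95600837^2) = 1.2670704
U = k * uc = 3 * 1.2670704
U = 3.8012

3.8012


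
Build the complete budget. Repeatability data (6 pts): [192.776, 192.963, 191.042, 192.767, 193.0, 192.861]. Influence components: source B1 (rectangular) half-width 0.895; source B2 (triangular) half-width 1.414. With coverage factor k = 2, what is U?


mean = (192.776 + 192.963 + 191.042 + 192.767 + 193.0 + 192.861) / 6 = 192.5681667
s = sqrt(sum((x - mean)^2)/(n-1)) = 0.7536629
u_A = s / sqrt(n) = 0.7536629 / sqrt(6) = 0.30768159
u_B1 = 0.895 / sqrt(3) = 0.51672849
u_B2 = 1.414 / sqrt(6) = 0.57726308
uc = sqrt(0.30768159^2 + 0.51672849^2 + 0.57726308^2) = 0.83361199
U = k * uc = 2 * 0.83361199
U = 1.6672

1.6672


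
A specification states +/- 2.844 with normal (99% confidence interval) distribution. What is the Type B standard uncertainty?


u_B = half_width / 2.576
u_B = 2.844 / 2.576
u_B = 1.1040

1.1040


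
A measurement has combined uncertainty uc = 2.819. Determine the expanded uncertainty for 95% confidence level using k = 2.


U = k * uc
U = 2 * 2.819
U = 5.6380

5.6380


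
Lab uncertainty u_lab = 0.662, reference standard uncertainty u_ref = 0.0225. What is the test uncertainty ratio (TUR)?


TUR = u_lab / u_ref
= 0.662 / 0.0225
= 29.4222

29.4222


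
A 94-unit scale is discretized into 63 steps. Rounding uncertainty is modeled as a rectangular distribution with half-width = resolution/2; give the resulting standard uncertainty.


resolution = range / divisions
resolution = 94 / 63 = 1.4920635
u_res = resolution / (2*sqrt(3))
u_res = 1.4920635 / 3.4641016
u_res = 0.4307

0.4307


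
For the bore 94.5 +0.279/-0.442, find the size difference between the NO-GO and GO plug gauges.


GO = nominal - lower_tol (smallest hole = maximum material condition)
GO = 94.5 - 0.442 = 94.058
NO-GO = nominal + upper_tol (largest hole = least material condition)
NO-GO = 94.5 + 0.279 = 94.779
spread = NO-GO - GO = 94.779 - 94.058 = 0.7210

0.7210


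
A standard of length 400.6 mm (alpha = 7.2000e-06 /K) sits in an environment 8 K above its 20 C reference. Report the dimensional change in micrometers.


dL = L * alpha * dT
= 400.6 * 7.2000e-06 * 8
= 0.0230746 mm
dL_um = 0.0230746 * 1000 = 23.0746 um

23.0746


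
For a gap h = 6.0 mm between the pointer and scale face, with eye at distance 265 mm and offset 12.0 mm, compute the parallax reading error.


error = h * offset / d
= 6.0 * 12.0 / 265
= 0.2717

0.2717


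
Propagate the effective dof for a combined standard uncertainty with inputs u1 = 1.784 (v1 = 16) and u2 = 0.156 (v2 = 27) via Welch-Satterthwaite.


uc = sqrt(u1^2 + u2^2) = sqrt(1.784^2 + 0.156^2) = 1.7908076
v_eff = uc^4 / (u1^4/v1 + u2^4/v2)
= 1.7908076^4 / (1.784^4/16 + 0.156^4/27)
= 10.284797 / 0.63310314
v_eff = 16.2451

16.2451


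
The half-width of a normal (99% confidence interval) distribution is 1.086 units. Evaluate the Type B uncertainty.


u_B = half_width / 2.576
u_B = 1.086 / 2.576
u_B = 0.4216

0.4216


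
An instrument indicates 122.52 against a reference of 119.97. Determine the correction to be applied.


Correction = standard - reading
= 119.97 - 122.52
= -2.5500

-2.5500


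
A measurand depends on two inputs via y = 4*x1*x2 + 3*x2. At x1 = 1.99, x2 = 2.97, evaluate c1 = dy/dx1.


y = 4*x1*x2 + 3*x2
dy/dx1 = 4*x2
Evaluate at x2 = 2.97: c1 = 4 * 2.97
c1 = 11.8800

11.8800


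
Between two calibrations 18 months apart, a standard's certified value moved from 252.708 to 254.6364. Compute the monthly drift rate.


rate = (v2 - v1) / months
= (254.6364 - 252.708) / 18
= 1.9284 / 18
= 0.1071

0.1071


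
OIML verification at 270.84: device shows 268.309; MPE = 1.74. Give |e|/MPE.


e = indication - reference = 268.309 - 270.84 = -2.5310
|e| = 2.5310
ratio = |e| / MPE = 2.5310 / 1.74
ratio = 1.4546

1.4546


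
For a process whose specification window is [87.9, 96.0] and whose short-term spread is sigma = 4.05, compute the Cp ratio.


Cp = (USL - LSL) / (6 * sigma)
= (96.0 - 87.9) / (6 * 4.05)
= 8.1000 / 24.3000
= 0.3333

0.3333


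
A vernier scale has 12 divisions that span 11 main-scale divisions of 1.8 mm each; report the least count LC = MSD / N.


LC = MSD / n_div
= 1.8 / 12
= 0.1500

0.1500


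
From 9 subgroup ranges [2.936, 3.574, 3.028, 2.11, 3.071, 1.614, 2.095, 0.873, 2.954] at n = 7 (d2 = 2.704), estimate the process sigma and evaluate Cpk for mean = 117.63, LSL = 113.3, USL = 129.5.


R_bar = (2.936 + 3.574 + 3.028 + 2.11 + 3.071 + 1.614 + 2.095 + 0.873 + 2.954) / 9 = 2.4727778
sigma = R_bar / d2 = 2.4727778 / 2.704 = 0.91448883
Cp = (USL - LSL)/(6*sigma) = (129.5 - 113.3)/(6*0.91448883) = 2.9525
Cpu = (129.5 - 117.63)/(3*0.91448883) = 4.3266
Cpl = (117.63 - 113.3)/(3*0.91448883) = 1.5783
Cpk = min(Cpu, Cpl) = 1.5783

1.5783


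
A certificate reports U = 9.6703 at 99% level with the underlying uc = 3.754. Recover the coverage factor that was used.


k = U / uc
k = 9.6703 / 3.754
k = 2.576

2.576


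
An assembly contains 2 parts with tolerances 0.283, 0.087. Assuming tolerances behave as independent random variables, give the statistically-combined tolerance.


RSS = sqrt(0.283^2 + 0.087^2)
= sqrt(0.087658)
= 0.2961

0.2961


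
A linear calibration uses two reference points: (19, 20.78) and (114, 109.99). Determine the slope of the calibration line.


slope = (y2 - y1) / (x2 - x1)
= (109.99 - 20.78) / (114 - 19)
= 89.2100 / 95
= 0.9391

0.9391


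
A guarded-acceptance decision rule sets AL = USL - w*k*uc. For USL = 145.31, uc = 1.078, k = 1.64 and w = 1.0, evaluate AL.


U = k * uc = 1.64 * 1.078 = 1.76792
guard band g = w * U = 1.0 * 1.76792 = 1.76792
AL = USL - g = 145.31 - 1.76792
AL = 143.5421

143.5421


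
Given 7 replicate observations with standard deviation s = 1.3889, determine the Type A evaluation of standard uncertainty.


u_A = s / sqrt(n)
u_A = 1.3889 / sqrt(7)
u_A = 1.3889 / 2.6457513
u_A = 0.5250

0.5250


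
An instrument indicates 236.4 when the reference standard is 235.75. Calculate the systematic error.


Systematic error = measured - true
= 236.4 - 235.75
= 0.6500

0.6500


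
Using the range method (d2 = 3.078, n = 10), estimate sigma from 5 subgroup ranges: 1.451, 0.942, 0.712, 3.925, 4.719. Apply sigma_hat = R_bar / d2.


R_bar = (1.451 + 0.942 + 0.712 + 3.925 + 4.719) / 5
R_bar = 11.749 / 5 = 2.3498
sigma_hat = R_bar / d2 = 2.3498 / 3.078 = 0.7634

0.7634


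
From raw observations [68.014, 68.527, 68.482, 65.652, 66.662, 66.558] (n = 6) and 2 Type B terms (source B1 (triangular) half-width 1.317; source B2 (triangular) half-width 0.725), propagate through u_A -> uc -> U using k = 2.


mean = (68.014 + 68.527 + 68.482 + 65.652 + 66.662 + 66.558) / 6 = 67.31583333
s = sqrt(sum((x - mean)^2)/(n-1)) = 1.1903325
u_A = s / sqrt(n) = 1.1903325 / sqrt(6) = 0.48595121
u_B1 = 1.317 / sqrt(6) = 0.537663
u_B2 = 0.725 / sqrt(6) = 0.29598001
uc = sqrt(0.48595121^2 + 0.537663^2 + 0.29598001^2) = 0.78283731
U = k * uc = 2 * 0.78283731
U = 1.5657

1.5657


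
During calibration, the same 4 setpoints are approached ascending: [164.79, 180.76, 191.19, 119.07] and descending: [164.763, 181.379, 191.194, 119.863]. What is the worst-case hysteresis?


|164.79 - 164.763| = 0.0270
|180.76 - 181.379| = 0.6190
|191.19 - 191.194| = 0.0040
|119.07 - 119.863| = 0.7930
hysteresis = max(diffs) = 0.7930

0.7930


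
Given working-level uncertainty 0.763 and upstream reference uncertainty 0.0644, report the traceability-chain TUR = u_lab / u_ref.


TUR = u_lab / u_ref
= 0.763 / 0.0644
= 11.8478

11.8478


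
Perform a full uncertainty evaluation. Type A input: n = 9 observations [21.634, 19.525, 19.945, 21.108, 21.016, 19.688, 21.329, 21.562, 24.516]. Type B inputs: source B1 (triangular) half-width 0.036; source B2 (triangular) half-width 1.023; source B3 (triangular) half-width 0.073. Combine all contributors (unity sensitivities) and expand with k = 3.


mean = (21.634 + 19.525 + 19.945 + 21.108 + 21.016 + 19.688 + 21.329 + 21.562 + 24.516) / 9 = 21.147
s = sqrt(sum((x - mean)^2)/(n-1)) = 1.5006553
u_A = s / sqrt(n) = 1.5006553 / sqrt(9) = 0.50021843
u_B1 = 0.036 / sqrt(6) = 0.014696938
u_B2 = 1.023 / sqrt(6) = 0.417638
u_B3 = 0.073 / sqrt(6) = 0.029802125
uc = sqrt(0.50021843^2 + 0.014696938^2 + 0.417638^2 + 0.029802125^2) = 0.65249072
U = k * uc = 3 * 0.65249072
U = 1.9575

1.9575


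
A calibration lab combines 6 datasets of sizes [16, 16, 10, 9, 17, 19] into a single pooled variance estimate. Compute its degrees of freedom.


nu = sum_i (n_i - 1)
nu = ((16 - 1) + (16 - 1) + (10 - 1) + (9 - 1) + (17 - 1) + (19 - 1))
nu = 15 + 15 + 9 + 8 + 16 + 18
nu = 81

81


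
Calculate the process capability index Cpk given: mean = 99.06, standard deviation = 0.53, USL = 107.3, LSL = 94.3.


Cpu = (USL - mean) / (3*sigma) = (107.3 - 99.06) / (3*0.53) = 5.1824
Cpl = (mean - LSL) / (3*sigma) = (99.06 - 94.3) / (3*0.53) = 2.9937
Cpk = min(Cpu, Cpl) = 2.9937

2.9937


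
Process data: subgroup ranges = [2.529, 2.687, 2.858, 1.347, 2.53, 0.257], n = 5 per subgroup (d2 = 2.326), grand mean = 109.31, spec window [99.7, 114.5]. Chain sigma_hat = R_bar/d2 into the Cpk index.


R_bar = (2.529 + 2.687 + 2.858 + 1.347 + 2.53 + 0.257) / 6 = 2.0346667
sigma = R_bar / d2 = 2.0346667 / 2.326 = 0.87474923
Cp = (USL - LSL)/(6*sigma) = (114.5 - 99.7)/(6*0.87474923) = 2.8199
Cpu = (114.5 - 109.31)/(3*0.87474923) = 1.9777
Cpl = (109.31 - 99.7)/(3*0.87474923) = 3.6620
Cpk = min(Cpu, Cpl) = 1.9777

1.9777


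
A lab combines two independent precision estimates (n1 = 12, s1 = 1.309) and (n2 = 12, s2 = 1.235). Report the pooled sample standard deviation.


s_p = sqrt(((n1-1)*s1^2 + (n2-1)*s2^2) / (n1+n2-2))
numerator = (12-1)*1.309^2 + (12-1)*1.235^2 = 18.848291 + 16.777475 = 35.625766
denominator = 12 + 12 - 2 = 22
s_p^2 = 35.625766 / 22 = 1.619353
s_p = sqrt(1.619353) = 1.2725

1.2725


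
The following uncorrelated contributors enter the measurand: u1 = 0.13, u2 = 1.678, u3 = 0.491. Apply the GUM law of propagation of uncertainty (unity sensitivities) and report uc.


uc = sqrt(0.13^2 + 1.678^2 + 0.491^2)
uc = sqrt(3.073665)
uc = 1.7532

1.7532


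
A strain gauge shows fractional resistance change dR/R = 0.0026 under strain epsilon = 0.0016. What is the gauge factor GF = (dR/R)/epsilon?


GF = (dR/R) / epsilon
= 0.0026 / 0.0016
= 1.6250

1.6250


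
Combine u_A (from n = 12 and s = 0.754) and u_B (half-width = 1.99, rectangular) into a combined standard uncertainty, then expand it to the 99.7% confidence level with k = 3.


u_A = s / sqrt(n) = 0.754 / sqrt(12) = 0.21766105
u_B = half_width / sqrt(3) = 1.99 / sqrt(3) = 1.148927
uc = sqrt(u_A^2 + u_B^2) = sqrt(0.21766105^2 + 1.148927^2) = 1.1693629
U = k * uc = 3 * 1.1693629
U = 3.5081

3.5081


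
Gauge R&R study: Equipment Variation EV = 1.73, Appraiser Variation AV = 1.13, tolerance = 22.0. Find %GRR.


GRR = sqrt(EV^2 + AV^2) = sqrt(1.73^2 + 1.13^2) = 2.0663494
%GRR = GRR / tol * 100 = 2.0663494 / 22.0 * 100
%GRR = 9.3925

9.3925


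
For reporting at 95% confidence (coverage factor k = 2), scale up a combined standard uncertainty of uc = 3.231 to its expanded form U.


U = k * uc
U = 2 * 3.231
U = 6.4620

6.4620


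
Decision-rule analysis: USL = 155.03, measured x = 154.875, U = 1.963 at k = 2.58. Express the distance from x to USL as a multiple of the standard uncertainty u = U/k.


u = U / k = 1.963 / 2.58 = 0.76085271
margin = |USL - x| = |155.03 - 154.875| = 0.155
z = margin / u = 0.155 / 0.76085271
z = 0.2037

0.2037


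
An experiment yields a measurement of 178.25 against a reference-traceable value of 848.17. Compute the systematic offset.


Systematic error = measured - true
= 178.25 - 848.17
= -669.9200

-669.9200


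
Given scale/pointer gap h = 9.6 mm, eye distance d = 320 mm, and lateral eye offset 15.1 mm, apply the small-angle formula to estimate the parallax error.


error = h * offset / d
= 9.6 * 15.1 / 320
= 0.4530

0.4530


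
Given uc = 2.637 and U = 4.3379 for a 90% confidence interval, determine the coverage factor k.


k = U / uc
k = 4.3379 / 2.637
k = 1.645

1.645


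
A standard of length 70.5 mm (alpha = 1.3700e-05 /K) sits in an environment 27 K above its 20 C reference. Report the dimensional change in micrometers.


dL = L * alpha * dT
= 70.5 * 1.3700e-05 * 27
= 0.0260779 mm
dL_um = 0.0260779 * 1000 = 26.0779 um

26.0779


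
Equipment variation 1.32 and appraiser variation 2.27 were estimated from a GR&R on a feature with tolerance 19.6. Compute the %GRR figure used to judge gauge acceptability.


GRR = sqrt(EV^2 + AV^2) = sqrt(1.32^2 + 2.27^2) = 2.6258903
%GRR = GRR / tol * 100 = 2.6258903 / 19.6 * 100
%GRR = 13.3974

13.3974


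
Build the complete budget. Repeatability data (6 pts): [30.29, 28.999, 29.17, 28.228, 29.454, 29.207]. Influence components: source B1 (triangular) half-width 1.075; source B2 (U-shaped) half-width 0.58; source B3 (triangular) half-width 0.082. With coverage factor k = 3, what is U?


mean = (30.29 + 28.999 + 29.17 + 28.228 + 29.454 + 29.207) / 6 = 29.22466667
s = sqrt(sum((x - mean)^2)/(n-1)) = 0.66859544
u_A = s / sqrt(n) = 0.66859544 / sqrt(6) = 0.27295295
u_B1 = 1.075 / sqrt(6) = 0.43886691
u_B2 = 0.58 / sqrt(2) = 0.41012193
u_B3 = 0.082 / sqrt(6) = 0.03347636
uc = sqrt(0.27295295^2 + 0.43886691^2 + 0.41012193^2 + 0.03347636^2) = 0.66062708
U = k * uc = 3 * 0.66062708
U = 1.9819

1.9819


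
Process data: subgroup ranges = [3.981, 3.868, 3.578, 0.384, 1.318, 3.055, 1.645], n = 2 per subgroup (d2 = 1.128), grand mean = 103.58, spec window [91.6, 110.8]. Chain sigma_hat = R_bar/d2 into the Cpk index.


R_bar = (3.981 + 3.868 + 3.578 + 0.384 + 1.318 + 3.055 + 1.645) / 7 = 2.547
sigma = R_bar / d2 = 2.547 / 1.128 = 2.2579787
Cp = (USL - LSL)/(6*sigma) = (110.8 - 91.6)/(6*2.2579787) = 1.4172
Cpu = (110.8 - 103.58)/(3*2.2579787) = 1.0659
Cpl = (103.58 - 91.6)/(3*2.2579787) = 1.7685
Cpk = min(Cpu, Cpl) = 1.0659

1.0659


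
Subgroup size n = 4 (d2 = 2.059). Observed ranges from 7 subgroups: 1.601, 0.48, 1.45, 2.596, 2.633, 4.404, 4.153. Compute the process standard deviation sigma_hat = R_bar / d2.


R_bar = (1.601 + 0.48 + 1.45 + 2.596 + 2.633 + 4.404 + 4.153) / 7
R_bar = 17.317 / 7 = 2.4738571
sigma_hat = R_bar / d2 = 2.4738571 / 2.059 = 1.2015

1.2015


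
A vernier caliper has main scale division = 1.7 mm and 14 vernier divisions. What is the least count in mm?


LC = MSD / n_div
= 1.7 / 14
= 0.1214

0.1214


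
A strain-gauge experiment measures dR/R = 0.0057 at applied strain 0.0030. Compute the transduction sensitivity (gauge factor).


GF = (dR/R) / epsilon
= 0.0057 / 0.0030
= 1.9000

1.9000


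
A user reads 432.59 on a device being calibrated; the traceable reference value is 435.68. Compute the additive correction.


Correction = standard - reading
= 435.68 - 432.59
= 3.0900

3.0900


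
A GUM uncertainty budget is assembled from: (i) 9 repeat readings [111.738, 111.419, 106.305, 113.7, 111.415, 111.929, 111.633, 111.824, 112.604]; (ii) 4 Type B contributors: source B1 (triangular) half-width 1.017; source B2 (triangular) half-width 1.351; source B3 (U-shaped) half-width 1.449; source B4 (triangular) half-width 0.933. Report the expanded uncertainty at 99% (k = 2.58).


mean = (111.738 + 111.419 + 106.305 + 113.7 + 111.415 + 111.929 + 111.633 + 111.824 + 112.604) / 9 = 111.3963333
s = sqrt(sum((x - mean)^2)/(n-1)) = 2.0410554
u_A = s / sqrt(n) = 2.0410554 / sqrt(9) = 0.6803518
u_B1 = 1.017 / sqrt(6) = 0.41518851
u_B2 = 1.351 / sqrt(6) = 0.55154344
u_B3 = 1.449 / sqrt(2) = 1.0245977
u_B4 = 0.933 / sqrt(6) = 0.38089566
uc = sqrt(0.6803518^2 + 0.41518851^2 + 0.55154344^2 + 1.0245977^2 + 0.38089566^2) = 1.4609388
U = k * uc = 2.58 * 1.4609388
U = 3.7692

3.7692


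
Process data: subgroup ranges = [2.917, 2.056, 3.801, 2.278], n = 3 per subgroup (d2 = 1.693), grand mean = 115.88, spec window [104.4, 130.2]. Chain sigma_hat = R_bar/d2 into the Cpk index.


R_bar = (2.917 + 2.056 + 3.801 + 2.278) / 4 = 2.763
sigma = R_bar / d2 = 2.763 / 1.693 = 1.6320142
Cp = (USL - LSL)/(6*sigma) = (130.2 - 104.4)/(6*1.6320142) = 2.6348
Cpu = (130.2 - 115.88)/(3*1.6320142) = 2.9248
Cpl = (115.88 - 104.4)/(3*1.6320142) = 2.3448
Cpk = min(Cpu, Cpl) = 2.3448

2.3448


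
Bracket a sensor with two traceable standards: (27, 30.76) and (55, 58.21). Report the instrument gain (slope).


slope = (y2 - y1) / (x2 - x1)
= (58.21 - 30.76) / (55 - 27)
= 27.4500 / 28
= 0.9804

0.9804


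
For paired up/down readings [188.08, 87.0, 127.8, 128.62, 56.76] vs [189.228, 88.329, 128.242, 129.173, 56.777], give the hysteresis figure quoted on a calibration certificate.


|188.08 - 189.228| = 1.1480
|87.0 - 88.329| = 1.3290
|127.8 - 128.242| = 0.4420
|128.62 - 129.173| = 0.5530
|56.76 - 56.777| = 0.0170
hysteresis = max(diffs) = 1.3290

1.3290


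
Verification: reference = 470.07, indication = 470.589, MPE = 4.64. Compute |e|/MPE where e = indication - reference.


e = indication - reference = 470.589 - 470.07 = 0.5190
|e| = 0.5190
ratio = |e| / MPE = 0.5190 / 4.64
ratio = 0.1119

0.1119


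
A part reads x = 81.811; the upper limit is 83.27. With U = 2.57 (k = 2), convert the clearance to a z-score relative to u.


u = U / k = 2.57 / 2 = 1.285
margin = |USL - x| = |83.27 - 81.811| = 1.459
z = margin / u = 1.459 / 1.285
z = 1.1354

1.1354


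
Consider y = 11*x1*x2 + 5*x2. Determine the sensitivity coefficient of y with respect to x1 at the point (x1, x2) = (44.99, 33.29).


y = 11*x1*x2 + 5*x2
dy/dx1 = 11*x2
Evaluate at x2 = 33.29: c1 = 11 * 33.29
c1 = 366.1900

366.1900


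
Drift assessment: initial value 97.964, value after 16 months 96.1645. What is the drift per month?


rate = (v2 - v1) / months
= (96.1645 - 97.964) / 16
= -1.7995 / 16
= -0.1125

-0.1125


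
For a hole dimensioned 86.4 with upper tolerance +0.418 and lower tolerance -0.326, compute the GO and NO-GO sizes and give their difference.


GO = nominal - lower_tol (smallest hole = maximum material condition)
GO = 86.4 - 0.326 = 86.074
NO-GO = nominal + upper_tol (largest hole = least material condition)
NO-GO = 86.4 + 0.418 = 86.818
spread = NO-GO - GO = 86.818 - 86.074 = 0.7440

0.7440


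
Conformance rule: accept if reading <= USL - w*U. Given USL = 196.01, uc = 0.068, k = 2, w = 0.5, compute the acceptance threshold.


U = k * uc = 2 * 0.068 = 0.136
guard band g = w * U = 0.5 * 0.136 = 0.068
AL = USL - g = 196.01 - 0.068
AL = 195.9420

195.9420


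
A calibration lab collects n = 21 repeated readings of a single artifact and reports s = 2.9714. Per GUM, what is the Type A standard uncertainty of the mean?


u_A = s / sqrt(n)
u_A = 2.9714 / sqrt(21)
u_A = 2.9714 / 4.5825757
u_A = 0.6484

0.6484


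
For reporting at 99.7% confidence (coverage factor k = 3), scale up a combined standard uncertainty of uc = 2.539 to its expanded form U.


U = k * uc
U = 3 * 2.539
U = 7.6170

7.6170


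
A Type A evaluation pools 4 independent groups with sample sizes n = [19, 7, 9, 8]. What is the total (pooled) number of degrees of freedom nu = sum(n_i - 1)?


nu = sum_i (n_i - 1)
nu = ((19 - 1) + (7 - 1) + (9 - 1) + (8 - 1))
nu = 18 + 6 + 8 + 7
nu = 39

39


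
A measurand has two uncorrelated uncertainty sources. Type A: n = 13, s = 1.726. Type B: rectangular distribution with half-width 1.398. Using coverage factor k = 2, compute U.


u_A = s / sqrt(n) = 1.726 / sqrt(13) = 0.47870627
u_B = half_width / sqrt(3) = 1.398 / sqrt(3) = 0.80713568
uc = sqrt(u_A^2 + u_B^2) = sqrt(0.47870627^2 + 0.80713568^2) = 0.93841766
U = k * uc = 2 * 0.93841766
U = 1.8768

1.8768


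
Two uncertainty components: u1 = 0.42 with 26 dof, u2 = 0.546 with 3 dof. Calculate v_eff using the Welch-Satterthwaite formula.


uc = sqrt(u1^2 + u2^2) = sqrt(0.42^2 + 0.546^2) = 0.68885122
v_eff = uc^4 / (u1^4/v1 + u2^4/v2)
= 0.68885122^4 / (0.42^4/26 + 0.546^4/3)
= 0.22516544 / 0.030821189
v_eff = 7.3055

7.3055


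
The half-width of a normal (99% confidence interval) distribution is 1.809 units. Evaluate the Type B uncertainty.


u_B = half_width / 2.576
u_B = 1.809 / 2.576
u_B = 0.7023

0.7023


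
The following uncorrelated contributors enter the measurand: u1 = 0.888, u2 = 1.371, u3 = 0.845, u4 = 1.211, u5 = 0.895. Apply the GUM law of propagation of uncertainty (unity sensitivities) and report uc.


uc = sqrt(0.888^2 + 1.371^2 + 0.845^2 + 1.211^2 + 0.895^2)
uc = sqrt(5.649756)
uc = 2.3769

2.3769


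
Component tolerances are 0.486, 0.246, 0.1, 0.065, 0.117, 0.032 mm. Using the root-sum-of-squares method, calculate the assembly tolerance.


RSS = sqrt(0.486^2 + 0.246^2 + 0.1^2 + 0.065^2 + 0.117^2 + 0.032^2)
= sqrt(0.32565)
= 0.5707

0.5707


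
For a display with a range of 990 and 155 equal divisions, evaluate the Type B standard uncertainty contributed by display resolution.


resolution = range / divisions
resolution = 990 / 155 = 6.3870968
u_res = resolution / (2*sqrt(3))
u_res = 6.3870968 / 3.4641016
u_res = 1.8438

1.8438


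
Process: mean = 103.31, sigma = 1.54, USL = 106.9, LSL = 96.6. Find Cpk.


Cpu = (USL - mean) / (3*sigma) = (106.9 - 103.31) / (3*1.54) = 0.7771
Cpl = (mean - LSL) / (3*sigma) = (103.31 - 96.6) / (3*1.54) = 1.4524
Cpk = min(Cpu, Cpl) = 0.7771

0.7771


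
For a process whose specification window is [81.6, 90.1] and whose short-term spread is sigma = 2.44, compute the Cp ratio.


Cp = (USL - LSL) / (6 * sigma)
= (90.1 - 81.6) / (6 * 2.44)
= 8.5000 / 14.6400
= 0.5806

0.5806


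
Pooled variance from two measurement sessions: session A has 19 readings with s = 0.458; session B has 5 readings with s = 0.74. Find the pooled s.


s_p = sqrt(((n1-1)*s1^2 + (n2-1)*s2^2) / (n1+n2-2))
numerator = (19-1)*0.458^2 + (5-1)*0.74^2 = 3.775752 + 2.1904 = 5.966152
denominator = 19 + 5 - 2 = 22
s_p^2 = 5.966152 / 22 = 0.27118873
s_p = sqrt(0.27118873) = 0.5208

0.5208


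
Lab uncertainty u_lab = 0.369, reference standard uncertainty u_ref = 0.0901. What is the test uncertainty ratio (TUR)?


TUR = u_lab / u_ref
= 0.369 / 0.0901
= 4.0954

4.0954


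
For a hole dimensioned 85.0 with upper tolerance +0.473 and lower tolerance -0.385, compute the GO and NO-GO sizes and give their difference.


GO = nominal - lower_tol (smallest hole = maximum material condition)
GO = 85.0 - 0.385 = 84.615
NO-GO = nominal + upper_tol (largest hole = least material condition)
NO-GO = 85.0 + 0.473 = 85.473
spread = NO-GO - GO = 85.473 - 84.615 = 0.8580

0.8580


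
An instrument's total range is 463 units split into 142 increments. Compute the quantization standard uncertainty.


resolution = range / divisions
resolution = 463 / 142 = 3.2605634
u_res = resolution / (2*sqrt(3))
u_res = 3.2605634 / 3.4641016
u_res = 0.9412

0.9412


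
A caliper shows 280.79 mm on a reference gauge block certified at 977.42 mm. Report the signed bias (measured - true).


Systematic error = measured - true
= 280.79 - 977.42
= -696.6300

-696.6300


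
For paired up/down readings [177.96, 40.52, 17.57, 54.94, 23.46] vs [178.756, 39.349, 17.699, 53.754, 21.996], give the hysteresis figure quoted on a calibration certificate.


|177.96 - 178.756| = 0.7960
|40.52 - 39.349| = 1.1710
|17.57 - 17.699| = 0.1290
|54.94 - 53.754| = 1.1860
|23.46 - 21.996| = 1.4640
hysteresis = max(diffs) = 1.4640

1.4640


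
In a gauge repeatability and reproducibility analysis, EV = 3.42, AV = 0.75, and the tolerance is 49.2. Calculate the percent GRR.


GRR = sqrt(EV^2 + AV^2) = sqrt(3.42^2 + 0.75^2) = 3.5012712
%GRR = GRR / tol * 100 = 3.5012712 / 49.2 * 100
%GRR = 7.1164

7.1164


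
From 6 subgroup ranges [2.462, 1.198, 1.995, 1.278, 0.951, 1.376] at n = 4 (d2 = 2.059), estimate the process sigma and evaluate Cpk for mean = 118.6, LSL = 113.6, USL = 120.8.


R_bar = (2.462 + 1.198 + 1.995 + 1.278 + 0.951 + 1.376) / 6 = 1.5433333
sigma = R_bar / d2 = 1.5433333 / 2.059 = 0.74955478
Cp = (USL - LSL)/(6*sigma) = (120.8 - 113.6)/(6*0.74955478) = 1.6010
Cpu = (120.8 - 118.6)/(3*0.74955478) = 0.9784
Cpl = (118.6 - 113.6)/(3*0.74955478) = 2.2235
Cpk = min(Cpu, Cpl) = 0.9784

0.9784


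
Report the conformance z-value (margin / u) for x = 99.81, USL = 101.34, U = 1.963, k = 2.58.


u = U / k = 1.963 / 2.58 = 0.76085271
margin = |USL - x| = |101.34 - 99.81| = 1.53
z = margin / u = 1.53 / 0.76085271
z = 2.0109

2.0109


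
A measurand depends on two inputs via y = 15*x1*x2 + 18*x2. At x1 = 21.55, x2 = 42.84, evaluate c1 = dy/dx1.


y = 15*x1*x2 + 18*x2
dy/dx1 = 15*x2
Evaluate at x2 = 42.84: c1 = 15 * 42.84
c1 = 642.6000

642.6000


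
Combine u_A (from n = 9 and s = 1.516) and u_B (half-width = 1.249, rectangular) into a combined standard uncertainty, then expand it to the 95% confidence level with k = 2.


u_A = s / sqrt(n) = 1.516 / sqrt(9) = 0.50533333
u_B = half_width / sqrt(3) = 1.249 / sqrt(3) = 0.72111049
uc = sqrt(u_A^2 + u_B^2) = sqrt(0.50533333^2 + 0.72111049^2) = 0.88054649
U = k * uc = 2 * 0.88054649
U = 1.7611

1.7611


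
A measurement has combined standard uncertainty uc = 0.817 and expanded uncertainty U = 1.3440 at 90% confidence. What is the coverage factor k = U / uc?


k = U / uc
k = 1.3440 / 0.817
k = 1.645

1.645


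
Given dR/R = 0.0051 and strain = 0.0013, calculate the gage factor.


GF = (dR/R) / epsilon
= 0.0051 / 0.0013
= 3.9231

3.9231


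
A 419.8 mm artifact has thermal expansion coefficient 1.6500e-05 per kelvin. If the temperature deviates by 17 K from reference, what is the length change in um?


dL = L * alpha * dT
= 419.8 * 1.6500e-05 * 17
= 0.1177539 mm
dL_um = 0.1177539 * 1000 = 117.7539 um

117.7539


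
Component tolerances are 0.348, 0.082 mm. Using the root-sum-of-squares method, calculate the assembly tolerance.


RSS = sqrt(0.348^2 + 0.082^2)
= sqrt(0.127828)
= 0.3575

0.3575


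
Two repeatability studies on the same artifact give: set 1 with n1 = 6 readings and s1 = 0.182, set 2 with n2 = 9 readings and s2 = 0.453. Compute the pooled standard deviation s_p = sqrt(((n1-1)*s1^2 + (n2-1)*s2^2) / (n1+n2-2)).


s_p = sqrt(((n1-1)*s1^2 + (n2-1)*s2^2) / (n1+n2-2))
numerator = (6-1)*0.182^2 + (9-1)*0.453^2 = 0.16562 + 1.641672 = 1.807292
denominator = 6 + 9 - 2 = 13
s_p^2 = 1.807292 / 13 = 0.13902246
s_p = sqrt(0.13902246) = 0.3729

0.3729


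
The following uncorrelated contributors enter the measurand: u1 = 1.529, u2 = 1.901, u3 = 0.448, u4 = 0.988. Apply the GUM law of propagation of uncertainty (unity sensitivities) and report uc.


uc = sqrt(1.529^2 + 1.901^2 + 0.448^2 + 0.988^2)
uc = sqrt(7.12849)
uc = 2.6699

2.6699


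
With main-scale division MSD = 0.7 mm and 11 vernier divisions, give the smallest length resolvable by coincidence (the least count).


LC = MSD / n_div
= 0.7 / 11
= 0.0636

0.0636


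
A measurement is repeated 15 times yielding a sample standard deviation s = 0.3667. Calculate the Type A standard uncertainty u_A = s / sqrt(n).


u_A = s / sqrt(n)
u_A = 0.3667 / sqrt(15)
u_A = 0.3667 / 3.8729833
u_A = 0.0947

0.0947


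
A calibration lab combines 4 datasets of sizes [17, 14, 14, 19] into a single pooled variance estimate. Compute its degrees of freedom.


nu = sum_i (n_i - 1)
nu = ((17 - 1) + (14 - 1) + (14 - 1) + (19 - 1))
nu = 16 + 13 + 13 + 18
nu = 60

60


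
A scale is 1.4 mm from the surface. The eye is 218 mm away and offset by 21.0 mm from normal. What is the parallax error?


error = h * offset / d
= 1.4 * 21.0 / 218
= 0.1349

0.1349


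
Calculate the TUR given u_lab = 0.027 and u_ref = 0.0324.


TUR = u_lab / u_ref
= 0.027 / 0.0324
= 0.8333

0.8333


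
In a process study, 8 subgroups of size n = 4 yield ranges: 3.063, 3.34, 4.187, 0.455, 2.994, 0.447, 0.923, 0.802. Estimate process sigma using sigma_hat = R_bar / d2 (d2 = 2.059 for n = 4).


R_bar = (3.063 + 3.34 + 4.187 + 0.455 + 2.994 + 0.447 + 0.923 + 0.802) / 8
R_bar = 16.211 / 8 = 2.026375
sigma_hat = R_bar / d2 = 2.026375 / 2.059 = 0.9842

0.9842


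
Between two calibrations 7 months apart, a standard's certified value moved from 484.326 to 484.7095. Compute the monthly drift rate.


rate = (v2 - v1) / months
= (484.7095 - 484.326) / 7
= 0.3835 / 7
= 0.0548

0.0548


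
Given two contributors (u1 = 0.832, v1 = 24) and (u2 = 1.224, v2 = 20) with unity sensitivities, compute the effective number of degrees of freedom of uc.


uc = sqrt(u1^2 + u2^2) = sqrt(0.832^2 + 1.224^2) = 1.48
v_eff = uc^4 / (u1^4/v1 + u2^4/v2)
= 1.48^4 / (0.832^4/24 + 1.224^4/20)
= 4.7978522 / 0.13219215
v_eff = 36.2945

36.2945


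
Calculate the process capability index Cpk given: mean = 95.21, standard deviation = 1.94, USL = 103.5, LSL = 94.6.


Cpu = (USL - mean) / (3*sigma) = (103.5 - 95.21) / (3*1.94) = 1.4244
Cpl = (mean - LSL) / (3*sigma) = (95.21 - 94.6) / (3*1.94) = 0.1048
Cpk = min(Cpu, Cpl) = 0.1048

0.1048


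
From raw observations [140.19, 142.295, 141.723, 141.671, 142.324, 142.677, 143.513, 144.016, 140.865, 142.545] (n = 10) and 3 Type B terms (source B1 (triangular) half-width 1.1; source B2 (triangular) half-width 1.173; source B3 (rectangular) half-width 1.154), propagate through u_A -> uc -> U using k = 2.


mean = (140.19 + 142.295 + 141.723 + 141.671 + 142.324 + 142.677 + 143.513 + 144.016 + 140.865 + 142.545) / 10 = 142.1819
s = sqrt(sum((x - mean)^2)/(n-1)) = 1.1411105
u_A = s / sqrt(n) = 1.1411105 / sqrt(10) = 0.36085082
u_B1 = 1.1 / sqrt(6) = 0.44907312
u_B2 = 1.173 / sqrt(6) = 0.47887524
u_B3 = 1.154 / sqrt(3) = 0.66626221
uc = sqrt(0.36085082^2 + 0.44907312^2 + 0.47887524^2 + 0.66626221^2) = 1.0025502
U = k * uc = 2 * 1.0025502
U = 2.0051

2.0051


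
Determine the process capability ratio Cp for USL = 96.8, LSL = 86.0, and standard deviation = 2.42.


Cp = (USL - LSL) / (6 * sigma)
= (96.8 - 86.0) / (6 * 2.42)
= 10.8000 / 14.5200
= 0.7438

0.7438


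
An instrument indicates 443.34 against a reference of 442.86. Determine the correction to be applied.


Correction = standard - reading
= 442.86 - 443.34
= -0.4800

-0.4800


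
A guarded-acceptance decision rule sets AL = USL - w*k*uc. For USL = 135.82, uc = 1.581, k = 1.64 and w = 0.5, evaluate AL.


U = k * uc = 1.64 * 1.581 = 2.59284
guard band g = w * U = 0.5 * 2.59284 = 1.29642
AL = USL - g = 135.82 - 1.29642
AL = 134.5236

134.5236
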